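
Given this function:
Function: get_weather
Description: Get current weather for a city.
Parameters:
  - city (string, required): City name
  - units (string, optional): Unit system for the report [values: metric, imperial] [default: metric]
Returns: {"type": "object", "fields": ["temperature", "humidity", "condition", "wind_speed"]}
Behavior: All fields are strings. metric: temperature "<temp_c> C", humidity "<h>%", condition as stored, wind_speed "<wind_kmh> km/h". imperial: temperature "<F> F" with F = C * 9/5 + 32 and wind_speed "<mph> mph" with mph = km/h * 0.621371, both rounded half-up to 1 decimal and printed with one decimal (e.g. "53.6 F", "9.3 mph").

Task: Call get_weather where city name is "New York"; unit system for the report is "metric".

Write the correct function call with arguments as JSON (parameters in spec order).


Mapping each described value to its parameter name:
  'City name' -> city = "New York"
  'Unit system for the report' -> units = "metric"
get_weather({"city": "New York", "units": "metric"})


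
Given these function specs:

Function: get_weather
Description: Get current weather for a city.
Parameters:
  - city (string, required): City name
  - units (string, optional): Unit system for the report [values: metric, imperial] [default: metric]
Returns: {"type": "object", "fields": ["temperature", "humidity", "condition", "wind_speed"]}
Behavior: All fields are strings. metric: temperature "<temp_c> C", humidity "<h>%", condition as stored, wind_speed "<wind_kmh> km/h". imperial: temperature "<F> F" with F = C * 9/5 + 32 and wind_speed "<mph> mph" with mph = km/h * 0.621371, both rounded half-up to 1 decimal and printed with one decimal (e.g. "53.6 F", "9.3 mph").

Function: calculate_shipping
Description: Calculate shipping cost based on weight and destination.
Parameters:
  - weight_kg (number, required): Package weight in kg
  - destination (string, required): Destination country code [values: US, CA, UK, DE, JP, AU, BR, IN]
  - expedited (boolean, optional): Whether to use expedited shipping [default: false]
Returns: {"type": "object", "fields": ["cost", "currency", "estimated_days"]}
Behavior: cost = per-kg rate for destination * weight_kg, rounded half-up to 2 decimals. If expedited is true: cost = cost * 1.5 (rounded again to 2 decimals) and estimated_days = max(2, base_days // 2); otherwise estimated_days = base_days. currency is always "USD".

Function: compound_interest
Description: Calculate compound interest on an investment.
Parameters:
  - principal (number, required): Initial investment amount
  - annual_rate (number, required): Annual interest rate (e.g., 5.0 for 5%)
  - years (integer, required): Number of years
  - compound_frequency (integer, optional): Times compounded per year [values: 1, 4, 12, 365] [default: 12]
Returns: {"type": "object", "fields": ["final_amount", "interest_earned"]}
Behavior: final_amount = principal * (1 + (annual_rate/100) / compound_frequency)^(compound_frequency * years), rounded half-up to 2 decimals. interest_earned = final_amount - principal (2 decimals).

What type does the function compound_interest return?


The compound_interest spec declares Returns: {"type": "object", "fields": ["final_amount", "interest_earned"]}
Type:
object


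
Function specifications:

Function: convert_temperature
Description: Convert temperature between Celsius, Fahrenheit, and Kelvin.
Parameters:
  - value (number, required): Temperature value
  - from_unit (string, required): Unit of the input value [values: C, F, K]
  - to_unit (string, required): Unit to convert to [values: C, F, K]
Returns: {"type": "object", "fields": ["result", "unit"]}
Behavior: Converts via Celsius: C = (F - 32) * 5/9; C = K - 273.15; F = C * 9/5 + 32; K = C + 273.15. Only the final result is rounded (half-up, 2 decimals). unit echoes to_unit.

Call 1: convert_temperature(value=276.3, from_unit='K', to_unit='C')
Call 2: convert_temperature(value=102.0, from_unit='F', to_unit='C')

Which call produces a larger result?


Call 1:
  To C: 276.3 - 273.15 = 3.15
  Target is C: 3.15
  Round to 2 decimals: 3.15
  -> 3.15 C
Call 2:
  To C: (102 - 32) * 5/9 = 38.888889
  Target is C: 38.888889
  Round to 2 decimals: 38.89
  -> 38.89 C
Call 2 (38.89 C)


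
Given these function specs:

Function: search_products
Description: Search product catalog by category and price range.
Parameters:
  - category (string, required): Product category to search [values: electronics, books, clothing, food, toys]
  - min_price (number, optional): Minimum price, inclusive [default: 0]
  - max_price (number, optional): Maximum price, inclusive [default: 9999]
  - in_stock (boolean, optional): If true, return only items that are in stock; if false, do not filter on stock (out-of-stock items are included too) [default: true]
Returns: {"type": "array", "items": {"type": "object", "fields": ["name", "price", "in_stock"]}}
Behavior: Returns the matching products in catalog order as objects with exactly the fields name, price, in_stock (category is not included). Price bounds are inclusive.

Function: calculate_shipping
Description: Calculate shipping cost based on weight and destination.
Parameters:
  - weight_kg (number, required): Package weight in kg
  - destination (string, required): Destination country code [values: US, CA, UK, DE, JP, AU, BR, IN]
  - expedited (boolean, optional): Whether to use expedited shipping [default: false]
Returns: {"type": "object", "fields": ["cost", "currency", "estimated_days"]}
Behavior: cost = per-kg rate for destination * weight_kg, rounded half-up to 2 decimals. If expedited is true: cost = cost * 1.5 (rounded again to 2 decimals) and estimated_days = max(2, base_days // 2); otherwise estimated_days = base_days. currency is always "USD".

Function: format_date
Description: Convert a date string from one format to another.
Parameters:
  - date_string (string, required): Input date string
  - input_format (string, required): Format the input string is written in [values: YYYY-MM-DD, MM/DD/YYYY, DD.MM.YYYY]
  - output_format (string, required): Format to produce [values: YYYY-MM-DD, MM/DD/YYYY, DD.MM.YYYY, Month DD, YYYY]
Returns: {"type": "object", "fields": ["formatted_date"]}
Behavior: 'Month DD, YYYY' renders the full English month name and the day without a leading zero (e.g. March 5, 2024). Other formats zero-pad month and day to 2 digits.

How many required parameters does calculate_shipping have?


Parameters of calculate_shipping: weight_kg (required), destination (required), expedited (optional)
Required count:
2


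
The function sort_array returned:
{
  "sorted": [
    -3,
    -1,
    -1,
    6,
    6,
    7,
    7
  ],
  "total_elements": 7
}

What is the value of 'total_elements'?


7


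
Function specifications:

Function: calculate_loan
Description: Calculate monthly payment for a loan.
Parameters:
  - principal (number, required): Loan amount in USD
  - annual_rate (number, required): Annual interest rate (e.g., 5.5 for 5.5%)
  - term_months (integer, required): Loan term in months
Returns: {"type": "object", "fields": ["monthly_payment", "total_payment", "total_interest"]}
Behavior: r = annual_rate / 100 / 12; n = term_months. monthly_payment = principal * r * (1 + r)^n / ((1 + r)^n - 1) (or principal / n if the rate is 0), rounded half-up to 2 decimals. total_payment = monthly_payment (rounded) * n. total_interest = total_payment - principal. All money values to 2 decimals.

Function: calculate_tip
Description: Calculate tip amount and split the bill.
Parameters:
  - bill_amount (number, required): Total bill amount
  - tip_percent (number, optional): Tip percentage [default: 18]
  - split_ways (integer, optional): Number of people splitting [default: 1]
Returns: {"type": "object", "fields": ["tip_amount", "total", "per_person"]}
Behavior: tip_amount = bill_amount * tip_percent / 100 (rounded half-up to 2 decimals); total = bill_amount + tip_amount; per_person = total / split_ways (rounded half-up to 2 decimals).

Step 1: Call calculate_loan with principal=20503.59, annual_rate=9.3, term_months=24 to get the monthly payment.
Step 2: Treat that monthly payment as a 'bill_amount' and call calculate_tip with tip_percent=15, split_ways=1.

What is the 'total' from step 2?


Step 1: calculate_loan(principal=20503.59, annual_rate=9.3, term_months=24)
  r = 9.3 / 100 / 12 = 0.00775 (keep full precision)
  (1 + r)^24 = 1.20355894
  monthly_payment = 20503.59 * 0.00775 * 1.20355894 / (1.20355894 - 1) = 939.525973 -> 939.53
  total_payment = 939.53 * 24 = 22548.72
  total_interest = 22548.72 - 20503.59 = 2045.13
  -> monthly_payment = 939.53
Step 2: calculate_tip(bill_amount=939.53, tip_percent=15, split_ways=1)
  tip_amount = 939.53 * 15/100 = 140.9295 -> 140.93
  total = 939.53 + 140.93 = 1080.46
  per_person = 1080.46 / 1 = 1080.46 -> 1080.46
  -> total = 1080.46
$1080.46


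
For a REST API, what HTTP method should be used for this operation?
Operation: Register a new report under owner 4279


GET = read, POST = create, PUT = update/replace, DELETE = remove
This operation is a create.
POST


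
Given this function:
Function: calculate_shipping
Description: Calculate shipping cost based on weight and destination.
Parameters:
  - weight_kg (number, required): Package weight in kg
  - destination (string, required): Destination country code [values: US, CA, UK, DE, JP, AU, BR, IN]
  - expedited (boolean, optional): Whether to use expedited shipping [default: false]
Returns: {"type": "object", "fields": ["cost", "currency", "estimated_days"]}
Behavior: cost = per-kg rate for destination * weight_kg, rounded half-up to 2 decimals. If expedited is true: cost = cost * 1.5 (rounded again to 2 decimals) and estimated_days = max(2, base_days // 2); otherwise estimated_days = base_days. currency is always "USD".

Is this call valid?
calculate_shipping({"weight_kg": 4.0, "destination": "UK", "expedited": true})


Checking all required parameters present and types match... All valid.
Valid


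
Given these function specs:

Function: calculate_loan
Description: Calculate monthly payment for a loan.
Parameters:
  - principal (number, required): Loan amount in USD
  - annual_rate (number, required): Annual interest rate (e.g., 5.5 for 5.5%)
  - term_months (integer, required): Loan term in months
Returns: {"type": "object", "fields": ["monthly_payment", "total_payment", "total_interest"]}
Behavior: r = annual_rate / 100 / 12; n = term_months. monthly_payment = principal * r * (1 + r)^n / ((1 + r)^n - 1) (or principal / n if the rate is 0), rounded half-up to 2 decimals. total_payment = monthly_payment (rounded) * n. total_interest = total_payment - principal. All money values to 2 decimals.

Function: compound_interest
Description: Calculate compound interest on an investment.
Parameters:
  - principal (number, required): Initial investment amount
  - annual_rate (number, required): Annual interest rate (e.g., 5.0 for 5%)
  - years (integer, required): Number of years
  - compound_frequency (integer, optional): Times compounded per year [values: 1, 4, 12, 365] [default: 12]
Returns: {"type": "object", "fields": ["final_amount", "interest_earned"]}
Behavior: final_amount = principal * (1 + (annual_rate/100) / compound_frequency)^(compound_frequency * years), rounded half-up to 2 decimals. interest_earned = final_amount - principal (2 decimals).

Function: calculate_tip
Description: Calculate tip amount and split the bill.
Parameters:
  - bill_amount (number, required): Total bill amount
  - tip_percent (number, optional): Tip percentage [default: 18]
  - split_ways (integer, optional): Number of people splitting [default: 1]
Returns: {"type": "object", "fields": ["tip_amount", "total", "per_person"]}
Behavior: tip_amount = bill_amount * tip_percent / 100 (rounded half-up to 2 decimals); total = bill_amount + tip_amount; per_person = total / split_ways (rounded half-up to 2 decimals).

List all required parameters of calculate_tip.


Parameters of calculate_tip and their required/optional flag:
  bill_amount: required
  tip_percent: optional
  split_ways: optional
bill_amount


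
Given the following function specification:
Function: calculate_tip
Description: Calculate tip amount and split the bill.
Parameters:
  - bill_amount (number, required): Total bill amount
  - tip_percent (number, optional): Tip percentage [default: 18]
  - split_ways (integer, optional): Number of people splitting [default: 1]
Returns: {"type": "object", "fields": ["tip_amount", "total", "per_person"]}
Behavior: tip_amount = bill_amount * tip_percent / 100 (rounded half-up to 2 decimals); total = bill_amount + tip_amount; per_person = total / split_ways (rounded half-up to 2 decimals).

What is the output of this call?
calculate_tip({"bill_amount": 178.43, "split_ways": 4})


Defaults applied: tip_percent=18
tip_amount = 178.43 * 18/100 = 32.1174 -> 32.12
total = 178.43 + 32.12 = 210.55
per_person = 210.55 / 4 = 52.6375 -> 52.64
Output:
{"tip_amount": 32.12, "total": 210.55, "per_person": 52.64}


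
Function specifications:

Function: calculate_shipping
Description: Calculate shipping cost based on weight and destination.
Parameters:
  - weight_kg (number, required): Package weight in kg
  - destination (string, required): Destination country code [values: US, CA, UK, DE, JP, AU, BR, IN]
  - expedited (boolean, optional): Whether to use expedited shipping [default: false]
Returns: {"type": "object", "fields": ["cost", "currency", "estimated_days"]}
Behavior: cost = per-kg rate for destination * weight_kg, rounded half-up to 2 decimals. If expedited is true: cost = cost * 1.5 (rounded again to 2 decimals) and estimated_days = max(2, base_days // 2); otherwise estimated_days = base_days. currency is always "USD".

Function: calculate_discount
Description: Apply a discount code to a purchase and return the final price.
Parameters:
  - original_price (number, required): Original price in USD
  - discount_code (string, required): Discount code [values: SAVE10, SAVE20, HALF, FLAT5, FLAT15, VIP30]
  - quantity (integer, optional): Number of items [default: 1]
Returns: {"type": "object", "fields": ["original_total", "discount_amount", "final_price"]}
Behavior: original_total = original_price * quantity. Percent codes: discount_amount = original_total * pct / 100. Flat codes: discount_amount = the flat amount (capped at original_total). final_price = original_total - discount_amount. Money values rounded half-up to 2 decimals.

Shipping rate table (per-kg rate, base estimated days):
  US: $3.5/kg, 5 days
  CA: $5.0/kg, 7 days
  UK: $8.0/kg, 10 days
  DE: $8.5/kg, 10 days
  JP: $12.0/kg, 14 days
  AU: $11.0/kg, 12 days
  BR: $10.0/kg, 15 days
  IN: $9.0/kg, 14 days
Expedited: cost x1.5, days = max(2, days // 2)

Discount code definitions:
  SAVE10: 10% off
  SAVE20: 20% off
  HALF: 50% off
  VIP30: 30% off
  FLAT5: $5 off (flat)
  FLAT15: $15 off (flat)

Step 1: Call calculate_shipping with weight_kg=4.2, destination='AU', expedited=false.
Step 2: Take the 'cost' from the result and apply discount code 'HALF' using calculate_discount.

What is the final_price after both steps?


Step 1: calculate_shipping(weight_kg=4.2, destination=AU, expedited=false)
  Rate for AU: $11.0/kg, base 12 days
  cost = 11.0 * 4.2 = 46.2 -> 46.20
  expedited not set/false: estimated_days = 12
  -> cost = 46.20 USD
Step 2: calculate_discount(original_price=46.2, discount_code=HALF, quantity=1)
  original_total = 46.2 * 1 = 46.20
  HALF = 50% off: discount_amount = 46.20 * 50/100 = 23.1 -> 23.10
  final_price = 46.20 - 23.10 = 23.10
  -> final_price = 23.10
$23.10


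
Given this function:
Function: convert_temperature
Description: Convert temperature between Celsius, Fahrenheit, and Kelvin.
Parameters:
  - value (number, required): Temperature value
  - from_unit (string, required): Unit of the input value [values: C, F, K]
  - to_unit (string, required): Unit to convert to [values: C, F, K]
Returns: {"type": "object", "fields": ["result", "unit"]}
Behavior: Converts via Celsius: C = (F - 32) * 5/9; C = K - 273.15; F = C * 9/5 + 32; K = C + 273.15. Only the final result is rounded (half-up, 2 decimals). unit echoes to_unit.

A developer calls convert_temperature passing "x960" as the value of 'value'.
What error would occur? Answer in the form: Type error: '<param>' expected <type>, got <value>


Spec: 'value' is declared as number; "x960" is a string.
Type error: 'value' expected number, got "x960"


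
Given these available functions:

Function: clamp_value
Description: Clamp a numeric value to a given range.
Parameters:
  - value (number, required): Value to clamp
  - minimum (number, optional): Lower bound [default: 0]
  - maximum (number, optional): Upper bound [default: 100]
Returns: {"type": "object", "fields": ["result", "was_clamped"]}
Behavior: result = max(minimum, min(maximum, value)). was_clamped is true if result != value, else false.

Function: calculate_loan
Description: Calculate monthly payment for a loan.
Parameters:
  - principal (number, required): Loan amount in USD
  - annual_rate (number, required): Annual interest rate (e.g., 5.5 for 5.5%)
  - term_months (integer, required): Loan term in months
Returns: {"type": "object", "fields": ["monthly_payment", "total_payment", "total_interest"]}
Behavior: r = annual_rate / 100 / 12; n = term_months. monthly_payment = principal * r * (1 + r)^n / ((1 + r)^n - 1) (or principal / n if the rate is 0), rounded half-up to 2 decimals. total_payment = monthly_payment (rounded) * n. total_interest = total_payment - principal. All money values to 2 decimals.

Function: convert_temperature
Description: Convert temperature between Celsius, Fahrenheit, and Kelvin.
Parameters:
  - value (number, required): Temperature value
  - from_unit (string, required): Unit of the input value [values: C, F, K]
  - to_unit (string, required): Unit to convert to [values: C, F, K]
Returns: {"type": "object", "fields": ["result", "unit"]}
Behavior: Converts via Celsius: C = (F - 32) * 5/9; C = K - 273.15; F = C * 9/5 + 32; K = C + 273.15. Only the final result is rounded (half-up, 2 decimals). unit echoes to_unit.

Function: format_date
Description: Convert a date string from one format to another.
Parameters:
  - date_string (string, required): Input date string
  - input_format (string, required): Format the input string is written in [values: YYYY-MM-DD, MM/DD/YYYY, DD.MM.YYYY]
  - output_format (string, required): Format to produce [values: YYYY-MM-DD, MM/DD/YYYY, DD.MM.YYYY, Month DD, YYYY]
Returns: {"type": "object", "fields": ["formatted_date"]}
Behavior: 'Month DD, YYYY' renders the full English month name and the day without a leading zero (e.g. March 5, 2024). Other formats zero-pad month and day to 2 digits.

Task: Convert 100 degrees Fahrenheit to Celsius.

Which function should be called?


The task needs a function whose description is: Convert temperature between Celsius, Fahrenheit, and Kelvin.
convert_temperature


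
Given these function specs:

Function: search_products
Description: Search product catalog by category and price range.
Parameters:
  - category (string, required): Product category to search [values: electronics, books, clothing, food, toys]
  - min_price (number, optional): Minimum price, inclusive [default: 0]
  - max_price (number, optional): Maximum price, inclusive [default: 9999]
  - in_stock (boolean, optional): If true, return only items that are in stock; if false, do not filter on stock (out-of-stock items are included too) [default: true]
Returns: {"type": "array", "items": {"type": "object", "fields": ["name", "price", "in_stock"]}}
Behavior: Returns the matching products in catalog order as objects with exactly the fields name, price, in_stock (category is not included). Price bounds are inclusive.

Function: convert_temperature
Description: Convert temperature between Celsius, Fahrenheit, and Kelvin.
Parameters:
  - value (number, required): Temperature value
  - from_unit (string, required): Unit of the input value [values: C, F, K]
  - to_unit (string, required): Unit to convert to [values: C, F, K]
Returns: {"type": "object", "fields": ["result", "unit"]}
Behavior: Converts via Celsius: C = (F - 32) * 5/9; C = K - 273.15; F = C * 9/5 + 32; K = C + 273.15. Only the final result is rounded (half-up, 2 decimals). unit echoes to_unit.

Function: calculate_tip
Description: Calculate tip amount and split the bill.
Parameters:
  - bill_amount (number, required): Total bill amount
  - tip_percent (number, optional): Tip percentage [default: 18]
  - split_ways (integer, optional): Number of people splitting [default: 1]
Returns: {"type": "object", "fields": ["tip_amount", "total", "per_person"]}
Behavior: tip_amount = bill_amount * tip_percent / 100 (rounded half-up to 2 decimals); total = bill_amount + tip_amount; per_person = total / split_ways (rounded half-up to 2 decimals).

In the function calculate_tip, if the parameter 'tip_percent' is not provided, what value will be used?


The calculate_tip spec declares:
  - tip_percent (number, optional): Tip percentage [default: 18]
Default:
18


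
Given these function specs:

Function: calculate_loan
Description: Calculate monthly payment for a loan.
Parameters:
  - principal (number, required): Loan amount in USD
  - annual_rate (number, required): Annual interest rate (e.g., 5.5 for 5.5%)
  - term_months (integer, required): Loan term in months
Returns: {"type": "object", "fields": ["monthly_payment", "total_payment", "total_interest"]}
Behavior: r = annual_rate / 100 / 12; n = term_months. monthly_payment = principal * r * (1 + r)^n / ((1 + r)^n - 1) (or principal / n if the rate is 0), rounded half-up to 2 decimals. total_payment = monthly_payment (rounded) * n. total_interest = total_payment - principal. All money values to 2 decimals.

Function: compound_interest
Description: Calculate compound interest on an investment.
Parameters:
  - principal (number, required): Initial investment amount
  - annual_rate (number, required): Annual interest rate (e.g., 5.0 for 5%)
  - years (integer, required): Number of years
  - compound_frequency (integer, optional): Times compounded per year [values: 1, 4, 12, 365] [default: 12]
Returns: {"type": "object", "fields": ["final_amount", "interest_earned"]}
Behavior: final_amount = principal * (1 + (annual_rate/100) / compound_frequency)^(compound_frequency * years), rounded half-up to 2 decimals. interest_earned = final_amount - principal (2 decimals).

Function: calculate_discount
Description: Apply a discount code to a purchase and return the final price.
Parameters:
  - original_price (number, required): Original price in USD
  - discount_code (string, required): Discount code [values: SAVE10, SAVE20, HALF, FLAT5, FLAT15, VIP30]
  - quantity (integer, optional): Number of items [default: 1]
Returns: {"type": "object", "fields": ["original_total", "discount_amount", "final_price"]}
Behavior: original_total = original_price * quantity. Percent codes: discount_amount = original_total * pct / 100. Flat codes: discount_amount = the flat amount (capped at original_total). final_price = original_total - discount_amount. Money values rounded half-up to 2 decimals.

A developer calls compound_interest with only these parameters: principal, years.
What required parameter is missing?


Required parameters: principal, annual_rate, years
Provided: principal, years
Missing: annual_rate
annual_rate


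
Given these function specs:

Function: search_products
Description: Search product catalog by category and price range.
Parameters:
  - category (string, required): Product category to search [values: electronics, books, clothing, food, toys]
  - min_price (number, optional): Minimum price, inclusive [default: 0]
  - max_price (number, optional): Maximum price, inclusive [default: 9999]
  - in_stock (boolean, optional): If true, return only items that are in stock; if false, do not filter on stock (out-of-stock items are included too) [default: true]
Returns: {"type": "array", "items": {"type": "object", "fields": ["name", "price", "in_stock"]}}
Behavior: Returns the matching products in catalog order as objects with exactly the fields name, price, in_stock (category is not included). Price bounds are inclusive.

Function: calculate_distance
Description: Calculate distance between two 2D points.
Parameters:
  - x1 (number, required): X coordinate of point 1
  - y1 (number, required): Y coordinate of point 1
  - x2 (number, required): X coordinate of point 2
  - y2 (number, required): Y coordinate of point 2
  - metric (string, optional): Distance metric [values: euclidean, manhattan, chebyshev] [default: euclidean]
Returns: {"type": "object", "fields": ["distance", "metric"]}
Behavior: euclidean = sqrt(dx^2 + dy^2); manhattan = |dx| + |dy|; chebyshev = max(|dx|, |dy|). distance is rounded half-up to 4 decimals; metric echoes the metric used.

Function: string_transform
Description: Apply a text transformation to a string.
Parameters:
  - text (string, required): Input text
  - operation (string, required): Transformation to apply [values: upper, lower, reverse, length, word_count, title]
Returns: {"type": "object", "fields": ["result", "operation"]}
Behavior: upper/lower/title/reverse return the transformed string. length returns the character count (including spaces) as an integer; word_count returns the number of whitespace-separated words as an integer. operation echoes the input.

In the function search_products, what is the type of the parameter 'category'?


The search_products spec declares:
  - category (string, required): Product category to search [values: electronics, books, clothing, food, toys]
Type:
string


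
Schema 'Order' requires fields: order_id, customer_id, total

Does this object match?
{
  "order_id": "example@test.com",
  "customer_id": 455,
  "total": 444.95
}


Checking required fields... All present.
Valid - all required fields present


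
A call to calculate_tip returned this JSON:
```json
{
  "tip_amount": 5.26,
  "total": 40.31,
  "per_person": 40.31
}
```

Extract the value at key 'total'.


40.31


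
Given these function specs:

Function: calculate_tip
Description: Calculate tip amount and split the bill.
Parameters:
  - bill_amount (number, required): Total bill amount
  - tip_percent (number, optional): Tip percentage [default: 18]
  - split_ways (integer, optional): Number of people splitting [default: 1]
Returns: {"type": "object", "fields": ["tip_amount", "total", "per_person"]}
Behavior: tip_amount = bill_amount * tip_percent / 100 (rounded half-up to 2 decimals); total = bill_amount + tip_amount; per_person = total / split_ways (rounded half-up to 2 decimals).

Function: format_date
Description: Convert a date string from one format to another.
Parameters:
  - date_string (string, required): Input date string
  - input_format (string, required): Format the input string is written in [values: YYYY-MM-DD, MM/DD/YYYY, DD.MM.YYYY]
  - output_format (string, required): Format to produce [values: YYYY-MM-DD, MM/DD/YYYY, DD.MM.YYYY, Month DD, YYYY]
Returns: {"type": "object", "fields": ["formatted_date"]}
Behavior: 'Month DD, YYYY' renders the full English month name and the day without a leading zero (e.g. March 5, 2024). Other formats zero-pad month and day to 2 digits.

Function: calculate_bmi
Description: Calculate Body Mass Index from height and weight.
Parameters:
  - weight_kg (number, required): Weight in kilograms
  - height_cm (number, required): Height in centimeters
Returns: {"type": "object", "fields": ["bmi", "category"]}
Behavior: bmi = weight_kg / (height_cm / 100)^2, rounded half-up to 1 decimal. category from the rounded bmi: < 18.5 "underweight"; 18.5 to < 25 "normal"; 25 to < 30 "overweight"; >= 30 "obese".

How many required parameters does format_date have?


Parameters of format_date: date_string (required), input_format (required), output_format (required)
Required count:
3


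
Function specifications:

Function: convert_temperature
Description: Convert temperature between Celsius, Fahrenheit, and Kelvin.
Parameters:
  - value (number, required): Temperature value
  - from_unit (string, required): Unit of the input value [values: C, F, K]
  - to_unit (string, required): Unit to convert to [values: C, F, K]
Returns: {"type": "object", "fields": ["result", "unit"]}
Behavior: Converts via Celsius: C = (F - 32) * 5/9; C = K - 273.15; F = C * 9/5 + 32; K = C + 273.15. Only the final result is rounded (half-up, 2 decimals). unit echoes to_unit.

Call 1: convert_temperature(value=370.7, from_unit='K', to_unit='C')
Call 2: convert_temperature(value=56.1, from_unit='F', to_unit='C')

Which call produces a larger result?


Call 1:
  To C: 370.7 - 273.15 = 97.55
  Target is C: 97.55
  Round to 2 decimals: 97.55
  -> 97.55 C
Call 2:
  To C: (56.1 - 32) * 5/9 = 13.388889
  Target is C: 13.388889
  Round to 2 decimals: 13.39
  -> 13.39 C
Call 1 (97.55 C)


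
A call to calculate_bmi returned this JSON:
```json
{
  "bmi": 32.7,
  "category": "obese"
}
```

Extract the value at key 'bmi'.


32.7


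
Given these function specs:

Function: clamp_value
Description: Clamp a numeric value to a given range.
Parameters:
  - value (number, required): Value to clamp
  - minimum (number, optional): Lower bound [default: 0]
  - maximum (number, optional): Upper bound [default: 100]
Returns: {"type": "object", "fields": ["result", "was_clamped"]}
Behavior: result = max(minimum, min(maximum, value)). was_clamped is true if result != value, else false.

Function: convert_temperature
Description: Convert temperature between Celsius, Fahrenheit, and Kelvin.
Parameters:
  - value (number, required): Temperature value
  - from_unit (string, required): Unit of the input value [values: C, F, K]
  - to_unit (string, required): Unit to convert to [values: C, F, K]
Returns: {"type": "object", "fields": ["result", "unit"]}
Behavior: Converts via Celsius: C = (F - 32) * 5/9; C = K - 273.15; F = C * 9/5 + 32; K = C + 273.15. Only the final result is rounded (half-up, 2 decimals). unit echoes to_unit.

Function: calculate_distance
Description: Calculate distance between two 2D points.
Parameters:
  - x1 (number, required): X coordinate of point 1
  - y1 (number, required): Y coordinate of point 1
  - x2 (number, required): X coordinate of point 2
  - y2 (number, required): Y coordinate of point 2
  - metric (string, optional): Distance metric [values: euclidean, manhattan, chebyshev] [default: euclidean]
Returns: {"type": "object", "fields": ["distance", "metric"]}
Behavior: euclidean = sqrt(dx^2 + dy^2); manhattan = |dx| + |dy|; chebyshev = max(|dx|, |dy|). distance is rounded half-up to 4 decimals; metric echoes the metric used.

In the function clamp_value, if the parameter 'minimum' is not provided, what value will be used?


The clamp_value spec declares:
  - minimum (number, optional): Lower bound [default: 0]
Default:
0


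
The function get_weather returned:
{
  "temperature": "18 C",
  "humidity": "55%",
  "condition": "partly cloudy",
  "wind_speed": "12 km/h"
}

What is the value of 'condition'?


partly cloudy


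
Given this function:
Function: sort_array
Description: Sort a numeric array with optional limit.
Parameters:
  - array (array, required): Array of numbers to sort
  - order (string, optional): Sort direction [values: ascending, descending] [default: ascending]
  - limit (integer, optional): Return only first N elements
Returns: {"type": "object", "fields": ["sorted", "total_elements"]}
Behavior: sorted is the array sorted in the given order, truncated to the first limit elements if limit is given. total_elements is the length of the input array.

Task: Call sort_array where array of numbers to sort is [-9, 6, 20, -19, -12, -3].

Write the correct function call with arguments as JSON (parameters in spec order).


Mapping each described value to its parameter name:
  'Array of numbers to sort' -> array = [-9, 6, 20, -19, -12, -3]
sort_array({"array": [-9, 6, 20, -19, -12, -3]})


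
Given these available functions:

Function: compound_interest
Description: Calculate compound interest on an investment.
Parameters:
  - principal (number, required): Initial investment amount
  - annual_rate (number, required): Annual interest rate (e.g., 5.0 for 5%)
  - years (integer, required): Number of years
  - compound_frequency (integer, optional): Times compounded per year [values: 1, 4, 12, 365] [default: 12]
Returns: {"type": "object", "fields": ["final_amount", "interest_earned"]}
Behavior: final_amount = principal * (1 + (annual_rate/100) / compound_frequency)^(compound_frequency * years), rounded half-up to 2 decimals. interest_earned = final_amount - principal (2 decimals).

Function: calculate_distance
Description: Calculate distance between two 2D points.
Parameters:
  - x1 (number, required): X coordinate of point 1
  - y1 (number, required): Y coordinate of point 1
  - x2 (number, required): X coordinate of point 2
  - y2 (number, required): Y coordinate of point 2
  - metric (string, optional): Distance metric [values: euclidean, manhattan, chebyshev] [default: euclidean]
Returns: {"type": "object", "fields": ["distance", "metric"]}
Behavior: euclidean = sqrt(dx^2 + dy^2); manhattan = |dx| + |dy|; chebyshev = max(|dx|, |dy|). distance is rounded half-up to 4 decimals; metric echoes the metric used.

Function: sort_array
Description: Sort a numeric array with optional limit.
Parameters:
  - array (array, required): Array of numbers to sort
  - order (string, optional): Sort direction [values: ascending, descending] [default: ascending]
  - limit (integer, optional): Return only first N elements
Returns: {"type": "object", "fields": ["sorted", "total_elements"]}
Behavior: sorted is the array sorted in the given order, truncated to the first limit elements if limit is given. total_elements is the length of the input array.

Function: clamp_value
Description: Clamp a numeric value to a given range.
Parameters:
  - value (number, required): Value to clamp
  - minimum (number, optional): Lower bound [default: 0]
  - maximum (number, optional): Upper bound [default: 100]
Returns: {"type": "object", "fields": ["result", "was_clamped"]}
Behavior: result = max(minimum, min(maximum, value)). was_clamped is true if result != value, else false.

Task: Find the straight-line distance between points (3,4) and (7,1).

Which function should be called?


The task needs a function whose description is: Calculate distance between two 2D points.
calculate_distance


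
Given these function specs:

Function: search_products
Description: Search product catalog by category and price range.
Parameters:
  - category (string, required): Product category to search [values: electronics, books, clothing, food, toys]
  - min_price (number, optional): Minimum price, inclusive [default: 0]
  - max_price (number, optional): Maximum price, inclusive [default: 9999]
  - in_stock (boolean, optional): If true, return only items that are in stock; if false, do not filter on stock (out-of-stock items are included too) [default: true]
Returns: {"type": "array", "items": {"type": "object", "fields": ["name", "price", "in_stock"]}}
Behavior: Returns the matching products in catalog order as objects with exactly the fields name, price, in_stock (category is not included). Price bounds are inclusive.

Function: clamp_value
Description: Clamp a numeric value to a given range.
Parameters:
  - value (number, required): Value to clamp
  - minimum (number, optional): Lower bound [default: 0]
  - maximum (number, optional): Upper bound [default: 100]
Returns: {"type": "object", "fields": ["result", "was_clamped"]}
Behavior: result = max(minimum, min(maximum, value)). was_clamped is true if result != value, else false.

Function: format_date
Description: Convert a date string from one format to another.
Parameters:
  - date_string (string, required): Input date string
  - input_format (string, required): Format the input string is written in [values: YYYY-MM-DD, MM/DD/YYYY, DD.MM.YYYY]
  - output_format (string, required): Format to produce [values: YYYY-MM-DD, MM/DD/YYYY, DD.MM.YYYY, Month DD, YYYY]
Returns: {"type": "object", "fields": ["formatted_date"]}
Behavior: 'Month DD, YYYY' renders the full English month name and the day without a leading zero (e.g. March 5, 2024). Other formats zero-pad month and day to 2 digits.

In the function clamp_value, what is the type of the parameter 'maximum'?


The clamp_value spec declares:
  - maximum (number, optional): Upper bound [default: 100]
Type:
number


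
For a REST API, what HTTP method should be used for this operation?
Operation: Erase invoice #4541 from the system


GET = read, POST = create, PUT = update/replace, DELETE = remove
This operation is a removal.
DELETE


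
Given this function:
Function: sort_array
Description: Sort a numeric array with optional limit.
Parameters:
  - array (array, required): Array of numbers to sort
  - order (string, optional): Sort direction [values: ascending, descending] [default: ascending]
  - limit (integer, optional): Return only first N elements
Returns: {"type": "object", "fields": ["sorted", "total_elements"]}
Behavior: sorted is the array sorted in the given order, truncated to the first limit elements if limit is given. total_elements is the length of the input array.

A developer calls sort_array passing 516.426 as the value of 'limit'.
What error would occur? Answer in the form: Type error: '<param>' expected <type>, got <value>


Spec: 'limit' is declared as integer; 516.426 is a non-integer number.
Type error: 'limit' expected integer, got 516.426


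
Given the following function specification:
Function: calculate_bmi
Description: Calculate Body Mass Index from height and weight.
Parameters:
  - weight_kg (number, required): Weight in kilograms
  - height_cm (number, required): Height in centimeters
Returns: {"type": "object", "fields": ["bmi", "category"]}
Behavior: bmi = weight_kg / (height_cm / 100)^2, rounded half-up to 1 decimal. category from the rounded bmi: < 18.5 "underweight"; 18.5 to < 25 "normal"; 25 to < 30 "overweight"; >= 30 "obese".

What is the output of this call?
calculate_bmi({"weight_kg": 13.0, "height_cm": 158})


height_m = 158 / 100 = 1.58
bmi = 13.0 / 1.58^2 = 13.0 / 2.4964 = 5.207499 -> 5.2
5.2 < 18.5 -> underweight
Output:
{"bmi": 5.2, "category": "underweight"}


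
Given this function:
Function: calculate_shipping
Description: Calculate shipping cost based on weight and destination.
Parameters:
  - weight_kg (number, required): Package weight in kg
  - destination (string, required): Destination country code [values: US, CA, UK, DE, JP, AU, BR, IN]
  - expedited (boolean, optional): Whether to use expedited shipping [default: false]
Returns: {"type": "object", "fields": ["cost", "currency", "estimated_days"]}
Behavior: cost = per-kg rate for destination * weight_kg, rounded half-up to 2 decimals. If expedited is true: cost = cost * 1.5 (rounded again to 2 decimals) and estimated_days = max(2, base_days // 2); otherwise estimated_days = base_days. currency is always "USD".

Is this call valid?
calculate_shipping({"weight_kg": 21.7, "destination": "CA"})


Checking all required parameters present and types match... All valid.
Valid


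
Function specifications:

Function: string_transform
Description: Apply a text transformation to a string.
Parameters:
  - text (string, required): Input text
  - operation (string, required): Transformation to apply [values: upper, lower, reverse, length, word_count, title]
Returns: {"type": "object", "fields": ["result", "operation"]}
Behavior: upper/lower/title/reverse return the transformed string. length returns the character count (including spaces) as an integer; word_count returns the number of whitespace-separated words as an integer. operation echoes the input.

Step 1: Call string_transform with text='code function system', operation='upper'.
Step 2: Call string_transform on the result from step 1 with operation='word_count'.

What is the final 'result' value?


Step 1: string_transform(text='code function system', operation='upper')
  -> result = 'CODE FUNCTION SYSTEM'
Step 2: string_transform(text='CODE FUNCTION SYSTEM', operation='word_count')
  words: CODE, FUNCTION, SYSTEM -> 3
  -> result = 3
3


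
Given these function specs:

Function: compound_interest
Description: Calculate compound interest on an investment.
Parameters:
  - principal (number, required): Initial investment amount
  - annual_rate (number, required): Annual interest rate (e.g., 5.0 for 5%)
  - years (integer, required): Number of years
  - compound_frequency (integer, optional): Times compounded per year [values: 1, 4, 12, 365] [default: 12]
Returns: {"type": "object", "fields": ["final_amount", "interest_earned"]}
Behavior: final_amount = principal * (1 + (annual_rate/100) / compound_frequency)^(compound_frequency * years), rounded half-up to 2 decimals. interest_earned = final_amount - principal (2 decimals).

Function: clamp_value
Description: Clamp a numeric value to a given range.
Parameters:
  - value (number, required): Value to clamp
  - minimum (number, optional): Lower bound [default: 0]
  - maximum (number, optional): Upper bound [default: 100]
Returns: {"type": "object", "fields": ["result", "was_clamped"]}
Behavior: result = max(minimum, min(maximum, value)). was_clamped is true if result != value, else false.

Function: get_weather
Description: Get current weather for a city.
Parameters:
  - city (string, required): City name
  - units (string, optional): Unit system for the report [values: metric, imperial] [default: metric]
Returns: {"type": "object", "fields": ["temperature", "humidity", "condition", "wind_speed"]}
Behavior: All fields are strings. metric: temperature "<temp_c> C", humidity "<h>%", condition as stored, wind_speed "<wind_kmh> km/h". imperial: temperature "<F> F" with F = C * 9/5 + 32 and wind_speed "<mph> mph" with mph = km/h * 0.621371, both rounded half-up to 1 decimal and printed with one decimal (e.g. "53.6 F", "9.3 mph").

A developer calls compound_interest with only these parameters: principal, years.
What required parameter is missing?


Required parameters: principal, annual_rate, years
Provided: principal, years
Missing: annual_rate
annual_rate
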